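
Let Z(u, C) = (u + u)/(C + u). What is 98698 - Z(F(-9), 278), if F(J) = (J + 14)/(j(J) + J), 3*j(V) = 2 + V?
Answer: 931413056/9437 ≈ 98698.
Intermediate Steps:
j(V) = ⅔ + V/3 (j(V) = (2 + V)/3 = ⅔ + V/3)
F(J) = (14 + J)/(⅔ + 4*J/3) (F(J) = (J + 14)/((⅔ + J/3) + J) = (14 + J)/(⅔ + 4*J/3))
Z(u, C) = 2*u/(C + u) (Z(u, C) = (2*u)/(C + u) = 2*u/(C + u))
98698 - Z(F(-9), 278) = 98698 - 2*3*(14 - 9)/(2*(1 + 2*(-9)))/(278 + 3*(14 - 9)/(2*(1 + 2*(-9)))) = 98698 - 2*(3/2)*5/(1 - 18)/(278 + (3/2)*5/(1 - 18)) = 98698 - 2*(3/2)*5/(-17)/(278 + (3/2)*5/(-17)) = 98698 - 2*(3/2)*(-1/17)*5/(278 + (3/2)*(-1/17)*5) = 98698 - 2*(-15)/(34*(278 - 15/34)) = 98698 - 2*(-15)/(34*9437/34) = 98698 - 2*(-15)*34/(34*9437) = 98698 - 1*(-30/9437) = 98698 + 30/9437 = 931413056/9437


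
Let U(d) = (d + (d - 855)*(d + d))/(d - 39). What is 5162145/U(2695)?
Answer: 914043808/661353 ≈ 1382.1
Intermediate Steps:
U(d) = (d + 2*d*(-855 + d))/(-39 + d) (U(d) = (d + (-855 + d)*(2*d))/(-39 + d) = (d + 2*d*(-855 + d))/(-39 + d))
5162145/U(2695) = 5162145/((2695*(-1709 + 2*2695)/(-39 + 2695))) = 5162145/((2695*(-1709 + 5390)/2656)) = 5162145/((2695*(1/2656)*3681)) = 5162145/(9920295/2656) = 5162145*(2656/9920295) = 914043808/661353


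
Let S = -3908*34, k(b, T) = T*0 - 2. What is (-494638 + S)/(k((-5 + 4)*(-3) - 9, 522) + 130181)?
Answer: -209170/43393 ≈ -4.8204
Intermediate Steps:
k(b, T) = -2 (k(b, T) = 0 - 2 = -2)
S = -132872
(-494638 + S)/(k((-5 + 4)*(-3) - 9, 522) + 130181) = (-494638 - 132872)/(-2 + 130181) = -627510/130179 = -627510*1/130179 = -209170/43393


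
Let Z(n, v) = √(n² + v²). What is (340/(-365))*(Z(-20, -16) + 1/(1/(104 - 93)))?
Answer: -748/73 - 272*√41/73 ≈ -34.105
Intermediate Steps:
(340/(-365))*(Z(-20, -16) + 1/(1/(104 - 93))) = (340/(-365))*(√((-20)² + (-16)²) + 1/(1/(104 - 93))) = (340*(-1/365))*(√(400 + 256) + 1/(1/11)) = -68*(√656 + 1/(1/11))/73 = -68*(4*√41 + 11)/73 = -68*(11 + 4*√41)/73 = -748/73 - 272*√41/73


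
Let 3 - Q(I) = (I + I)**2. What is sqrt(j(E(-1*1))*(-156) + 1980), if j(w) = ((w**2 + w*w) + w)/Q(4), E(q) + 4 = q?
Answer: 30*sqrt(8662)/61 ≈ 45.772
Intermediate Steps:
Q(I) = 3 - 4*I**2 (Q(I) = 3 - (I + I)**2 = 3 - (2*I)**2 = 3 - 4*I**2)
E(q) = -4 + q
j(w) = -2*w**2/61 - w/61 (j(w) = ((w**2 + w*w) + w)/(3 - 4*4**2) = ((w**2 + w**2) + w)/(3 - 4*16) = (2*w**2 + w)/(3 - 64) = (w + 2*w**2)/(-61) = (w + 2*w**2)*(-1/61) = -2*w**2/61 - w/61)
sqrt(j(E(-1*1))*(-156) + 1980) = sqrt(-(-4 - 1*1)*(1 + 2*(-4 - 1*1))/61*(-156) + 1980) = sqrt(-(-4 - 1)*(1 + 2*(-4 - 1))/61*(-156) + 1980) = sqrt(-1/61*(-5)*(1 + 2*(-5))*(-156) + 1980) = sqrt(-1/61*(-5)*(1 - 10)*(-156) + 1980) = sqrt(-1/61*(-5)*(-9)*(-156) + 1980) = sqrt(-45/61*(-156) + 1980) = sqrt(7020/61 + 1980) = sqrt(127800/61) = 30*sqrt(8662)/61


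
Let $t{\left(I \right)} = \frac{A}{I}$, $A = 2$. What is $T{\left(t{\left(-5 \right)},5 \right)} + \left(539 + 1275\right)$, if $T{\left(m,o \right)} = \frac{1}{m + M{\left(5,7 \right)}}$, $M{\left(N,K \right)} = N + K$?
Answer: $\frac{105217}{58} \approx 1814.1$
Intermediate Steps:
$t{\left(I \right)} = \frac{2}{I}$
$M{\left(N,K \right)} = K + N$
$T{\left(m,o \right)} = \frac{1}{12 + m}$ ($T{\left(m,o \right)} = \frac{1}{m + \left(7 + 5\right)} = \frac{1}{m + 12} = \frac{1}{12 + m}$)
$T{\left(t{\left(-5 \right)},5 \right)} + \left(539 + 1275\right) = \frac{1}{12 + \frac{2}{-5}} + \left(539 + 1275\right) = \frac{1}{12 + 2 \left(- \frac{1}{5}\right)} + 1814 = \frac{1}{12 - \frac{2}{5}} + 1814 = \frac{1}{\frac{58}{5}} + 1814 = \frac{5}{58} + 1814 = \frac{105217}{58}$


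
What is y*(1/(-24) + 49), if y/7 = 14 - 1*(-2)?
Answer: 16450/3 ≈ 5483.3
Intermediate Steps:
y = 112 (y = 7*(14 - 1*(-2)) = 7*(14 + 2) = 7*16 = 112)
y*(1/(-24) + 49) = 112*(1/(-24) + 49) = 112*(-1/24 + 49) = 112*(1175/24) = 16450/3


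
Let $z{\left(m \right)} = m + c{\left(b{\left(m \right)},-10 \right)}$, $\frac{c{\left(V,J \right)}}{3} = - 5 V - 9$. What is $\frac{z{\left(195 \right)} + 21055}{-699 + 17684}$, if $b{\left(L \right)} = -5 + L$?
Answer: $\frac{18373}{16985} \approx 1.0817$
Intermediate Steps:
$c{\left(V,J \right)} = -27 - 15 V$ ($c{\left(V,J \right)} = 3 \left(- 5 V - 9\right) = 3 \left(-9 - 5 V\right) = -27 - 15 V$)
$z{\left(m \right)} = 48 - 14 m$ ($z{\left(m \right)} = m - \left(27 + 15 \left(-5 + m\right)\right) = m - \left(-48 + 15 m\right) = 48 - 14 m$)
$\frac{z{\left(195 \right)} + 21055}{-699 + 17684} = \frac{\left(48 - 2730\right) + 21055}{-699 + 17684} = \frac{\left(48 - 2730\right) + 21055}{16985} = \left(-2682 + 21055\right) \frac{1}{16985} = 18373 \cdot \frac{1}{16985} = \frac{18373}{16985}$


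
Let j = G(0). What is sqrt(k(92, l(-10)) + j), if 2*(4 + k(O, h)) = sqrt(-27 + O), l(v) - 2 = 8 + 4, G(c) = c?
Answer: sqrt(-16 + 2*sqrt(65))/2 ≈ 0.17643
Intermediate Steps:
l(v) = 14 (l(v) = 2 + (8 + 4) = 2 + 12 = 14)
k(O, h) = -4 + sqrt(-27 + O)/2
j = 0
sqrt(k(92, l(-10)) + j) = sqrt((-4 + sqrt(-27 + 92)/2) + 0) = sqrt((-4 + sqrt(65)/2) + 0) = sqrt(-4 + sqrt(65)/2)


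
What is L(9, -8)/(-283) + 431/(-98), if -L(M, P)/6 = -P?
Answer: -117269/27734 ≈ -4.2283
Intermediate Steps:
L(M, P) = 6*P (L(M, P) = -(-6)*P = 6*P)
L(9, -8)/(-283) + 431/(-98) = (6*(-8))/(-283) + 431/(-98) = -48*(-1/283) + 431*(-1/98) = 48/283 - 431/98 = -117269/27734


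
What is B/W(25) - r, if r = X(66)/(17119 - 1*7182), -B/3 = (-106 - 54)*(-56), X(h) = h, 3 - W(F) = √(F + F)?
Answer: 801316974/407417 + 134400*√2/41 ≈ 6602.7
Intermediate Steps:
W(F) = 3 - √2*√F (W(F) = 3 - √(F + F) = 3 - √(2*F) = 3 - √2*√F)
B = -26880 (B = -3*(-106 - 54)*(-56) = -(-480)*(-56) = -3*8960 = -26880)
r = 66/9937 (r = 66/(17119 - 1*7182) = 66/(17119 - 7182) = 66/9937 ≈ 0.0066418)
B/W(25) - r = -26880/(3 - √2*√25) - 1*66/9937 = -26880/(3 - 1*√2*5) - 66/9937 = -26880/(3 - 5*√2) - 66/9937 = -66/9937 - 26880/(3 - 5*√2)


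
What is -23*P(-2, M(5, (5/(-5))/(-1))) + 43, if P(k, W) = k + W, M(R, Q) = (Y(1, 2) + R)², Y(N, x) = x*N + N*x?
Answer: -1774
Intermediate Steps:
Y(N, x) = 2*N*x (Y(N, x) = N*x + N*x = 2*N*x)
M(R, Q) = (4 + R)² (M(R, Q) = (2*1*2 + R)² = (4 + R)²)
P(k, W) = W + k
-23*P(-2, M(5, (5/(-5))/(-1))) + 43 = -23*((4 + 5)² - 2) + 43 = -23*(9² - 2) + 43 = -23*(81 - 2) + 43 = -23*79 + 43 = -1817 + 43 = -1774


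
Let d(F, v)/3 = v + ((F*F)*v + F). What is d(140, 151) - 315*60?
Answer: 8860773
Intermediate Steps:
d(F, v) = 3*F + 3*v + 3*v*F² (d(F, v) = 3*(v + ((F*F)*v + F)) = 3*(v + (F²*v + F)) = 3*(v + (v*F² + F)) = 3*(v + (F + v*F²)) = 3*(F + v + v*F²) = 3*F + 3*v + 3*v*F²)
d(140, 151) - 315*60 = (3*140 + 3*151 + 3*151*140²) - 315*60 = (420 + 453 + 3*151*19600) - 18900 = (420 + 453 + 8878800) - 18900 = 8879673 - 18900 = 8860773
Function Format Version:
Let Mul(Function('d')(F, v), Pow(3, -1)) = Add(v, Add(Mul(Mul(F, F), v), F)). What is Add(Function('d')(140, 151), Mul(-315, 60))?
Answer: 8860773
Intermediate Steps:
Function('d')(F, v) = Add(Mul(3, F), Mul(3, v), Mul(3, v, Pow(F, 2))) (Function('d')(F, v) = Mul(3, Add(v, Add(Mul(Mul(F, F), v), F))) = Mul(3, Add(v, Add(Mul(Pow(F, 2), v), F))) = Mul(3, Add(v, Add(Mul(v, Pow(F, 2)), F))) = Mul(3, Add(v, Add(F, Mul(v, Pow(F, 2))))) = Mul(3, Add(F, v, Mul(v, Pow(F, 2)))) = Add(Mul(3, F), Mul(3, v), Mul(3, v, Pow(F, 2))))
Add(Function('d')(140, 151), Mul(-315, 60)) = Add(Add(Mul(3, 140), Mul(3, 151), Mul(3, 151, Pow(140, 2))), Mul(-315, 60)) = Add(Add(420, 453, Mul(3, 151, 19600)), -18900) = Add(Add(420, 453, 8878800), -18900) = Add(8879673, -18900) = 8860773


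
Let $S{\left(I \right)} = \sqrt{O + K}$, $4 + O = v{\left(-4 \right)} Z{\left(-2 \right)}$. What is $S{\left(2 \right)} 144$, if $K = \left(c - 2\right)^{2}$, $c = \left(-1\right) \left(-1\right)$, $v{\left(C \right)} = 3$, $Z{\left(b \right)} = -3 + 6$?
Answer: $144 \sqrt{6} \approx 352.73$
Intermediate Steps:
$Z{\left(b \right)} = 3$
$c = 1$
$O = 5$ ($O = -4 + 3 \cdot 3 = -4 + 9 = 5$)
$K = 1$ ($K = \left(1 - 2\right)^{2} = \left(-1\right)^{2} = 1$)
$S{\left(I \right)} = \sqrt{6}$ ($S{\left(I \right)} = \sqrt{5 + 1} = \sqrt{6}$)
$S{\left(2 \right)} 144 = \sqrt{6} \cdot 144 = 144 \sqrt{6}$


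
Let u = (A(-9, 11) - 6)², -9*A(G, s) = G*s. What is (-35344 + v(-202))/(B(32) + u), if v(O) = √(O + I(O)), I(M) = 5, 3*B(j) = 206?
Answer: -106032/281 + 3*I*√197/281 ≈ -377.34 + 0.14985*I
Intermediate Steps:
A(G, s) = -G*s/9
B(j) = 206/3 (B(j) = (⅓)*206 = 206/3)
u = 25 (u = (-⅑*(-9)*11 - 6)² = (11 - 6)² = 5² = 25)
v(O) = √(5 + O) (v(O) = √(O + 5) = √(5 + O))
(-35344 + v(-202))/(B(32) + u) = (-35344 + √(5 - 202))/(206/3 + 25) = (-35344 + √(-197))/(281/3) = (-35344 + I*√197)*(3/281) = -106032/281 + 3*I*√197/281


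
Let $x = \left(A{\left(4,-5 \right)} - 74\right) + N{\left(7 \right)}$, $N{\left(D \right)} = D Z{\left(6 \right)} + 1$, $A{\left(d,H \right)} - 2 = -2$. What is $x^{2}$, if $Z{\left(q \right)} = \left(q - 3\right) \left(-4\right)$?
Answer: $24649$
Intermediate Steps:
$Z{\left(q \right)} = 12 - 4 q$ ($Z{\left(q \right)} = \left(-3 + q\right) \left(-4\right) = 12 - 4 q$)
$A{\left(d,H \right)} = 0$ ($A{\left(d,H \right)} = 2 - 2 = 0$)
$N{\left(D \right)} = 1 - 12 D$ ($N{\left(D \right)} = D \left(12 - 24\right) + 1 = D \left(-12\right) + 1 = - 12 D + 1 = 1 - 12 D$)
$x = -157$ ($x = \left(0 - 74\right) + \left(1 - 84\right) = -74 + \left(1 - 84\right) = -74 - 83 = -157$)
$x^{2} = \left(-157\right)^{2} = 24649$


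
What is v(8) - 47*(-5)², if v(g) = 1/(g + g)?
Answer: -18799/16 ≈ -1174.9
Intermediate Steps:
v(g) = 1/(2*g)
v(8) - 47*(-5)² = (½)/8 - 47*(-5)² = (½)*(⅛) - 47*25 = 1/16 - 1175 = -18799/16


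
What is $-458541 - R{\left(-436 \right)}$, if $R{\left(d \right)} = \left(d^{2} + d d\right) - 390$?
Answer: $-838343$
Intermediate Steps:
$R{\left(d \right)} = -390 + 2 d^{2}$ ($R{\left(d \right)} = \left(d^{2} + d^{2}\right) - 390 = 2 d^{2} - 390 = -390 + 2 d^{2}$)
$-458541 - R{\left(-436 \right)} = -458541 - \left(-390 + 2 \left(-436\right)^{2}\right) = -458541 - \left(-390 + 2 \cdot 190096\right) = -458541 - \left(-390 + 380192\right) = -458541 - 379802 = -838343$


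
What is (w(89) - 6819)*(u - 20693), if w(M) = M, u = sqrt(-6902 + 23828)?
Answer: 139263890 - 6730*sqrt(16926) ≈ 1.3839e+8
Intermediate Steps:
u = sqrt(16926) ≈ 130.10
(w(89) - 6819)*(u - 20693) = (89 - 6819)*(sqrt(16926) - 20693) = -6730*(-20693 + sqrt(16926)) = 139263890 - 6730*sqrt(16926)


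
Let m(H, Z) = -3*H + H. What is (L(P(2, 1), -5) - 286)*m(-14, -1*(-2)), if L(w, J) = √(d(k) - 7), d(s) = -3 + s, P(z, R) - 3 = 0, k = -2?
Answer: -8008 + 56*I*√3 ≈ -8008.0 + 96.995*I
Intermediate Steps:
m(H, Z) = -2*H
P(z, R) = 3 (P(z, R) = 3 + 0 = 3)
L(w, J) = 2*I*√3 (L(w, J) = √((-3 - 2) - 7) = √(-5 - 7) = √(-12) = 2*I*√3)
(L(P(2, 1), -5) - 286)*m(-14, -1*(-2)) = (2*I*√3 - 286)*(-2*(-14)) = (-286 + 2*I*√3)*28 = -8008 + 56*I*√3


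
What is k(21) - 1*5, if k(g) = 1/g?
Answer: -104/21 ≈ -4.9524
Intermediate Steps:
k(21) - 1*5 = 1/21 - 1*5 = 1/21 - 5 = -104/21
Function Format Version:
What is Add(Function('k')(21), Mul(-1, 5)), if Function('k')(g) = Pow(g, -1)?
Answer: Rational(-104, 21) ≈ -4.9524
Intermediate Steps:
Add(Function('k')(21), Mul(-1, 5)) = Add(Pow(21, -1), Mul(-1, 5)) = Add(Rational(1, 21), -5) = Rational(-104, 21)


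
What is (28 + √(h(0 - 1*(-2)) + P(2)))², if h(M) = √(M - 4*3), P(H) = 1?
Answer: (28 + √(1 + I*√10))² ≈ 867.27 + 63.432*I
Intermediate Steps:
h(M) = √(-12 + M) (h(M) = √(M - 12) = √(-12 + M))
(28 + √(h(0 - 1*(-2)) + P(2)))² = (28 + √(√(-12 + (0 - 1*(-2))) + 1))² = (28 + √(√(-12 + (0 + 2)) + 1))² = (28 + √(√(-12 + 2) + 1))² = (28 + √(√(-10) + 1))² = (28 + √(I*√10 + 1))² = (28 + √(1 + I*√10))²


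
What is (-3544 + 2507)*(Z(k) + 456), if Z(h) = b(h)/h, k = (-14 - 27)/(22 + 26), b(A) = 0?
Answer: -472872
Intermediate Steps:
k = -41/48 ≈ -0.85417
Z(h) = 0 (Z(h) = 0/h = 0)
(-3544 + 2507)*(Z(k) + 456) = (-3544 + 2507)*(0 + 456) = -1037*456 = -472872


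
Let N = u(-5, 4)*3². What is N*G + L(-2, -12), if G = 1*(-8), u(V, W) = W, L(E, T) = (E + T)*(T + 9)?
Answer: -246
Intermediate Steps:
L(E, T) = (9 + T)*(E + T) (L(E, T) = (E + T)*(9 + T) = (9 + T)*(E + T))
G = -8
N = 36 (N = 4*3² = 4*9 = 36)
N*G + L(-2, -12) = 36*(-8) + ((-12)² + 9*(-2) + 9*(-12) - 2*(-12)) = -288 + (144 - 18 - 108 + 24) = -288 + 42 = -246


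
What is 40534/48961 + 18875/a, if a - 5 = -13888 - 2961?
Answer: -241384179/824699084 ≈ -0.29269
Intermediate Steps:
a = -16844 (a = 5 + (-13888 - 2961) = 5 - 16849 = -16844)
40534/48961 + 18875/a = 40534/48961 + 18875/(-16844) = 40534*(1/48961) + 18875*(-1/16844) = 40534/48961 - 18875/16844 = -241384179/824699084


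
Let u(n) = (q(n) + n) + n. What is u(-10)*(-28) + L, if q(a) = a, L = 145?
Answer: 985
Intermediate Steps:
u(n) = 3*n (u(n) = (n + n) + n = 2*n + n = 3*n)
u(-10)*(-28) + L = (3*(-10))*(-28) + 145 = -30*(-28) + 145 = 840 + 145 = 985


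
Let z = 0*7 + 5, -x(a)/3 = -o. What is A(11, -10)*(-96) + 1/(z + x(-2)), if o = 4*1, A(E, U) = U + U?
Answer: 32641/17 ≈ 1920.1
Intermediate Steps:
A(E, U) = 2*U
o = 4
x(a) = 12 (x(a) = -(-3)*4 = -3*(-4) = 12)
z = 5 (z = 0 + 5 = 5)
A(11, -10)*(-96) + 1/(z + x(-2)) = (2*(-10))*(-96) + 1/(5 + 12) = -20*(-96) + 1/17 = 1920 + 1/17 = 32641/17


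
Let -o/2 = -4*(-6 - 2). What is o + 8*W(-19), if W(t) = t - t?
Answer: -64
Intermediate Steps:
W(t) = 0
o = -64 (o = -(-8)*(-6 - 2) = -(-8)*(-8) = -2*32 = -64)
o + 8*W(-19) = -64 + 8*0 = -64 + 0 = -64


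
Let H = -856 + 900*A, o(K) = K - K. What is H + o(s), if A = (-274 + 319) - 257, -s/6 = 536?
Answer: -191656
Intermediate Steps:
s = -3216 (s = -6*536 = -3216)
A = -212 (A = 45 - 257 = -212)
o(K) = 0
H = -191656 (H = -856 + 900*(-212) = -856 - 190800 = -191656)
H + o(s) = -191656 + 0 = -191656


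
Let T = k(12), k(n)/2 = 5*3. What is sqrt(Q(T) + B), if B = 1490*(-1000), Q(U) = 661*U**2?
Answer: 10*I*sqrt(8951) ≈ 946.1*I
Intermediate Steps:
k(n) = 30 (k(n) = 2*(5*3) = 2*15 = 30)
T = 30
B = -1490000
sqrt(Q(T) + B) = sqrt(661*30**2 - 1490000) = sqrt(661*900 - 1490000) = sqrt(594900 - 1490000) = sqrt(-895100) = 10*I*sqrt(8951)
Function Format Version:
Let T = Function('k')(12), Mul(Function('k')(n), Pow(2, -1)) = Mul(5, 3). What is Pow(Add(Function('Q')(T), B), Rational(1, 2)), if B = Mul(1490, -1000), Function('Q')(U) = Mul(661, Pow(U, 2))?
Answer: Mul(10, I, Pow(8951, Rational(1, 2))) ≈ Mul(946.10, I)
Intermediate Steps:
Function('k')(n) = 30 (Function('k')(n) = Mul(2, Mul(5, 3)) = Mul(2, 15) = 30)
T = 30
B = -1490000
Pow(Add(Function('Q')(T), B), Rational(1, 2)) = Pow(Add(Mul(661, Pow(30, 2)), -1490000), Rational(1, 2)) = Pow(Add(Mul(661, 900), -1490000), Rational(1, 2)) = Pow(Add(594900, -1490000), Rational(1, 2)) = Pow(-895100, Rational(1, 2)) = Mul(10, I, Pow(8951, Rational(1, 2)))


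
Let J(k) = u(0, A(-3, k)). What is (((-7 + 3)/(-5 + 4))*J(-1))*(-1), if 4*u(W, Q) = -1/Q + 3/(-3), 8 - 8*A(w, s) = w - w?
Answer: 2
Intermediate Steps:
A(w, s) = 1 (A(w, s) = 1 - (w - w)/8 = 1 - ⅛*0 = 1 + 0 = 1)
u(W, Q) = -¼ - 1/(4*Q) (u(W, Q) = (-1/Q + 3/(-3))/4 = (-1/Q + 3*(-⅓))/4 = (-1/Q - 1)/4 = (-1 - 1/Q)/4 = -¼ - 1/(4*Q))
J(k) = -½ (J(k) = (¼)*(-1 - 1*1)/1 = (¼)*1*(-1 - 1) = (¼)*1*(-2) = -½)
(((-7 + 3)/(-5 + 4))*J(-1))*(-1) = (((-7 + 3)/(-5 + 4))*(-½))*(-1) = (-4/(-1)*(-½))*(-1) = (-4*(-1)*(-½))*(-1) = (4*(-½))*(-1) = -2*(-1) = 2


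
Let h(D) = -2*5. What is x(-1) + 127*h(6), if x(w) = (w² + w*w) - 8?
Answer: -1276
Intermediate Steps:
h(D) = -10
x(w) = -8 + 2*w² (x(w) = (w² + w²) - 8 = 2*w² - 8 = -8 + 2*w²)
x(-1) + 127*h(6) = (-8 + 2*(-1)²) + 127*(-10) = (-8 + 2*1) - 1270 = (-8 + 2) - 1270 = -6 - 1270 = -1276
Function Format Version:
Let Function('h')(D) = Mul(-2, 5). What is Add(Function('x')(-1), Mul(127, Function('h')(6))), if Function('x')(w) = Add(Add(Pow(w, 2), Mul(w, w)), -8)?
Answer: -1276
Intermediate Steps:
Function('h')(D) = -10
Function('x')(w) = Add(-8, Mul(2, Pow(w, 2))) (Function('x')(w) = Add(Add(Pow(w, 2), Pow(w, 2)), -8) = Add(Mul(2, Pow(w, 2)), -8) = Add(-8, Mul(2, Pow(w, 2))))
Add(Function('x')(-1), Mul(127, Function('h')(6))) = Add(Add(-8, Mul(2, Pow(-1, 2))), Mul(127, -10)) = Add(Add(-8, Mul(2, 1)), -1270) = Add(Add(-8, 2), -1270) = Add(-6, -1270) = -1276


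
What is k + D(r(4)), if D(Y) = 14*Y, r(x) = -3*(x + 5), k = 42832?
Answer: 42454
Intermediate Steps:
r(x) = -15 - 3*x (r(x) = -3*(5 + x) = -15 - 3*x)
k + D(r(4)) = 42832 + 14*(-15 - 3*4) = 42832 + 14*(-15 - 12) = 42832 + 14*(-27) = 42832 - 378 = 42454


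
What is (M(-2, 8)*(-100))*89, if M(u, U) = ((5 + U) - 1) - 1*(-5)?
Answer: -151300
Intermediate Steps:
M(u, U) = 9 + U (M(u, U) = (4 + U) + 5 = 9 + U)
(M(-2, 8)*(-100))*89 = ((9 + 8)*(-100))*89 = (17*(-100))*89 = -1700*89 = -151300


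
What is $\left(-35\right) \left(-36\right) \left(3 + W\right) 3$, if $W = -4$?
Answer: $-3780$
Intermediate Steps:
$\left(-35\right) \left(-36\right) \left(3 + W\right) 3 = \left(-35\right) \left(-36\right) \left(3 - 4\right) 3 = 1260 \left(\left(-1\right) 3\right) = 1260 \left(-3\right) = -3780$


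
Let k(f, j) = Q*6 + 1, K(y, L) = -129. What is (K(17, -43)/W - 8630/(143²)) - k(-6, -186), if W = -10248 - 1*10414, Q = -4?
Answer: 9542221335/422517238 ≈ 22.584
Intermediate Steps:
W = -20662 (W = -10248 - 10414 = -20662)
k(f, j) = -23 (k(f, j) = -4*6 + 1 = -24 + 1 = -23)
(K(17, -43)/W - 8630/(143²)) - k(-6, -186) = (-129/(-20662) - 8630/(143²)) - 1*(-23) = (-129*(-1/20662) - 8630/20449) + 23 = (129/20662 - 8630*1/20449) + 23 = (129/20662 - 8630/20449) + 23 = -175675139/422517238 + 23 = 9542221335/422517238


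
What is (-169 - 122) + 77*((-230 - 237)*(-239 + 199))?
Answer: 1438069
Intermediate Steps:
(-169 - 122) + 77*((-230 - 237)*(-239 + 199)) = -291 + 77*(-467*(-40)) = -291 + 77*18680 = -291 + 1438360 = 1438069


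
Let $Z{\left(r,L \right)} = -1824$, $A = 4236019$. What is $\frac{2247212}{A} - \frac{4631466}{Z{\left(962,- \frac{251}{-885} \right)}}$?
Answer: $\frac{3270512814757}{1287749776} \approx 2539.7$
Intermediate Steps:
$\frac{2247212}{A} - \frac{4631466}{Z{\left(962,- \frac{251}{-885} \right)}} = \frac{2247212}{4236019} - \frac{4631466}{-1824} = 2247212 \cdot \frac{1}{4236019} - - \frac{771911}{304} = \frac{2247212}{4236019} + \frac{771911}{304} = \frac{3270512814757}{1287749776}$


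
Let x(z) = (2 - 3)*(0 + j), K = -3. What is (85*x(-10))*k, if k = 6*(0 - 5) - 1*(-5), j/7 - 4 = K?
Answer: 14875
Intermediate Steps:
j = 7 (j = 28 + 7*(-3) = 28 - 21 = 7)
k = -25 (k = 6*(-5) + 5 = -30 + 5 = -25)
x(z) = -7 (x(z) = (2 - 3)*(0 + 7) = -1*7 = -7)
(85*x(-10))*k = (85*(-7))*(-25) = -595*(-25) = 14875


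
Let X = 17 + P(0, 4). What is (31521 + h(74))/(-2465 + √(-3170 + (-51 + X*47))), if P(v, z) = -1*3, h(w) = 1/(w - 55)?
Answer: -369072125/28874243 - 149725*I*√2563/28874243 ≈ -12.782 - 0.26252*I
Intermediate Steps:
h(w) = 1/(-55 + w)
P(v, z) = -3
X = 14 (X = 17 - 3 = 14)
(31521 + h(74))/(-2465 + √(-3170 + (-51 + X*47))) = (31521 + 1/(-55 + 74))/(-2465 + √(-3170 + (-51 + 14*47))) = (31521 + 1/19)/(-2465 + √(-3170 + (-51 + 658))) = (31521 + 1/19)/(-2465 + √(-3170 + 607)) = 598900/(19*(-2465 + √(-2563))) = 598900/(19*(-2465 + I*√2563))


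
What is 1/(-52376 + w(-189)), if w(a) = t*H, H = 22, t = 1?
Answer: -1/52354 ≈ -1.9101e-5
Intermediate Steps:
w(a) = 22 (w(a) = 1*22 = 22)
1/(-52376 + w(-189)) = 1/(-52376 + 22) = 1/(-52354) = -1/52354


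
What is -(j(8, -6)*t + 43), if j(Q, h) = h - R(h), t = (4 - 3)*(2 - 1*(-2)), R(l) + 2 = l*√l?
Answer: -27 - 24*I*√6 ≈ -27.0 - 58.788*I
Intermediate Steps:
R(l) = -2 + l^(3/2) (R(l) = -2 + l*√l = -2 + l^(3/2))
t = 4 (t = 1*(2 + 2) = 1*4 = 4)
j(Q, h) = 2 + h - h^(3/2) (j(Q, h) = h - (-2 + h^(3/2)) = h + (2 - h^(3/2)) = 2 + h - h^(3/2))
-(j(8, -6)*t + 43) = -((2 - 6 - (-6)^(3/2))*4 + 43) = -((2 - 6 - (-6)*I*√6)*4 + 43) = -((2 - 6 + 6*I*√6)*4 + 43) = -((-4 + 6*I*√6)*4 + 43) = -((-16 + 24*I*√6) + 43) = -(27 + 24*I*√6) = -27 - 24*I*√6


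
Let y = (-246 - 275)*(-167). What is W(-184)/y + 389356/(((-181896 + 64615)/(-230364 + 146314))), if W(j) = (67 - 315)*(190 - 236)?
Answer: 2847337762144248/10204267967 ≈ 2.7903e+5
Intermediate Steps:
y = 87007 (y = -521*(-167) = 87007)
W(j) = 11408 (W(j) = -248*(-46) = 11408)
W(-184)/y + 389356/(((-181896 + 64615)/(-230364 + 146314))) = 11408/87007 + 389356/(((-181896 + 64615)/(-230364 + 146314))) = 11408*(1/87007) + 389356/((-117281/(-84050))) = 11408/87007 + 389356/((-117281*(-1/84050))) = 11408/87007 + 389356/(117281/84050) = 11408/87007 + 389356*(84050/117281) = 11408/87007 + 32725371800/117281 = 2847337762144248/10204267967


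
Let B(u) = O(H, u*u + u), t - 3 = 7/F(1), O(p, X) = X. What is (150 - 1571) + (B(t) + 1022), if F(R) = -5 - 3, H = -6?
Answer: -25111/64 ≈ -392.36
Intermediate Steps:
F(R) = -8
t = 17/8 (t = 3 + 7/(-8) = 3 + 7*(-1/8) = 3 - 7/8 = 17/8 ≈ 2.1250)
B(u) = u + u**2 (B(u) = u*u + u = u**2 + u = u + u**2)
(150 - 1571) + (B(t) + 1022) = (150 - 1571) + (17*(1 + 17/8)/8 + 1022) = -1421 + ((17/8)*(25/8) + 1022) = -1421 + (425/64 + 1022) = -1421 + 65833/64 = -25111/64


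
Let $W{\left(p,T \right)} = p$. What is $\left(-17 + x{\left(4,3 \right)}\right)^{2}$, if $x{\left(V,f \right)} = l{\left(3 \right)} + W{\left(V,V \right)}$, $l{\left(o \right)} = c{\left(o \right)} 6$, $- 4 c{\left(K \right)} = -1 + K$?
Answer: $256$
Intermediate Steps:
$c{\left(K \right)} = \frac{1}{4} - \frac{K}{4}$ ($c{\left(K \right)} = - \frac{-1 + K}{4} = \frac{1}{4} - \frac{K}{4}$)
$l{\left(o \right)} = \frac{3}{2} - \frac{3 o}{2}$ ($l{\left(o \right)} = \left(\frac{1}{4} - \frac{o}{4}\right) 6 = \frac{3}{2} - \frac{3 o}{2}$)
$x{\left(V,f \right)} = -3 + V$ ($x{\left(V,f \right)} = \left(\frac{3}{2} - \frac{9}{2}\right) + V = -3 + V$)
$\left(-17 + x{\left(4,3 \right)}\right)^{2} = \left(-17 + \left(-3 + 4\right)\right)^{2} = \left(-17 + 1\right)^{2} = \left(-16\right)^{2} = 256$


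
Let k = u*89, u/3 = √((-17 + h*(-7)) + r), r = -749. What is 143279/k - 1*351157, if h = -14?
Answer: -351157 - 143279*I*√167/89178 ≈ -3.5116e+5 - 20.763*I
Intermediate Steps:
u = 6*I*√167 (u = 3*√((-17 - 14*(-7)) - 749) = 3*√((-17 + 98) - 749) = 3*√(81 - 749) = 3*√(-668) = 3*(2*I*√167) = 6*I*√167 ≈ 77.537*I)
k = 534*I*√167 (k = (6*I*√167)*89 = 534*I*√167 ≈ 6900.8*I)
143279/k - 1*351157 = 143279/((534*I*√167)) - 1*351157 = 143279*(-I*√167/89178) - 351157 = -143279*I*√167/89178 - 351157 = -351157 - 143279*I*√167/89178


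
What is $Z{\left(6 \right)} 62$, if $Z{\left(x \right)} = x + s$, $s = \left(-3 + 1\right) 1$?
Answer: $248$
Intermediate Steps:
$s = -2$ ($s = \left(-2\right) 1 = -2$)
$Z{\left(x \right)} = -2 + x$ ($Z{\left(x \right)} = x - 2 = -2 + x$)
$Z{\left(6 \right)} 62 = \left(-2 + 6\right) 62 = 4 \cdot 62 = 248$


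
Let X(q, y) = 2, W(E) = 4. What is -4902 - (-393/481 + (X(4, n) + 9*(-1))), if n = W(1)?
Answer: -2354102/481 ≈ -4894.2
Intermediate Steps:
n = 4
-4902 - (-393/481 + (X(4, n) + 9*(-1))) = -4902 - (-393/481 + (2 + 9*(-1))) = -4902 - (-393*1/481 + (2 - 9)) = -4902 - (-393/481 - 7) = -4902 - 1*(-3760/481) = -4902 + 3760/481 = -2354102/481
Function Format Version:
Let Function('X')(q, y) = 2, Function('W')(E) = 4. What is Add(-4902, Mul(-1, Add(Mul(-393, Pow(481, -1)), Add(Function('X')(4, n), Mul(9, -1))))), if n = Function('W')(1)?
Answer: Rational(-2354102, 481) ≈ -4894.2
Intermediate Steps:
n = 4
Add(-4902, Mul(-1, Add(Mul(-393, Pow(481, -1)), Add(Function('X')(4, n), Mul(9, -1))))) = Add(-4902, Mul(-1, Add(Mul(-393, Pow(481, -1)), Add(2, Mul(9, -1))))) = Add(-4902, Mul(-1, Add(Mul(-393, Rational(1, 481)), Add(2, -9)))) = Add(-4902, Mul(-1, Add(Rational(-393, 481), -7))) = Add(-4902, Mul(-1, Rational(-3760, 481))) = Add(-4902, Rational(3760, 481)) = Rational(-2354102, 481)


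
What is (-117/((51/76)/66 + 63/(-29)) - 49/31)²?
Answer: 29148278418511561/10563364517689 ≈ 2759.4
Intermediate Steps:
(-117/((51/76)/66 + 63/(-29)) - 49/31)² = (-117/((51*(1/76))*(1/66) + 63*(-1/29)) - 49*1/31)² = (-117/((51/76)*(1/66) - 63/29) - 49/31)² = (-117/(17/1672 - 63/29) - 49/31)² = (-117/(-104843/48488) - 49/31)² = (-117*(-48488/104843) - 49/31)² = (5673096/104843 - 49/31)² = (170728669/3250133)² = 29148278418511561/10563364517689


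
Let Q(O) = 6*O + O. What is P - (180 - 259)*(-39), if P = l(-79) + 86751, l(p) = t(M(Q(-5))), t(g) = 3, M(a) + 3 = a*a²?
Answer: 83673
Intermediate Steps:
Q(O) = 7*O
M(a) = -3 + a³ (M(a) = -3 + a*a² = -3 + a³)
l(p) = 3
P = 86754 (P = 3 + 86751 = 86754)
P - (180 - 259)*(-39) = 86754 - (180 - 259)*(-39) = 86754 - (-79)*(-39) = 86754 - 1*3081 = 86754 - 3081 = 83673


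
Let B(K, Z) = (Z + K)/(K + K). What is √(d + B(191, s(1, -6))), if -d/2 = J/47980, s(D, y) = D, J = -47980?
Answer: √91298/191 ≈ 1.5820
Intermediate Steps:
B(K, Z) = (K + Z)/(2*K) (B(K, Z) = (K + Z)/((2*K)) = (K + Z)*(1/(2*K)) = (K + Z)/(2*K))
d = 2 (d = -(-95960)/47980 = -2*(-1) = 2)
√(d + B(191, s(1, -6))) = √(2 + (½)*(191 + 1)/191) = √(2 + (½)*(1/191)*192) = √(2 + 96/191) = √(478/191) = √91298/191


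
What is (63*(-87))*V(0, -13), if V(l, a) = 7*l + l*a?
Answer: 0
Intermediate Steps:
V(l, a) = 7*l + a*l
(63*(-87))*V(0, -13) = (63*(-87))*(0*(7 - 13)) = -0*(-6) = -5481*0 = 0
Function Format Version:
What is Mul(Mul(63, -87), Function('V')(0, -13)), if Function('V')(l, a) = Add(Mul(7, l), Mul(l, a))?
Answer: 0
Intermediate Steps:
Function('V')(l, a) = Add(Mul(7, l), Mul(a, l))
Mul(Mul(63, -87), Function('V')(0, -13)) = Mul(Mul(63, -87), Mul(0, Add(7, -13))) = Mul(-5481, Mul(0, -6)) = Mul(-5481, 0) = 0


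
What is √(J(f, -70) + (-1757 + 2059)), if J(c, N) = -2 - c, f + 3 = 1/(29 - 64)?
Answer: √371210/35 ≈ 17.408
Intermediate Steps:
f = -106/35 (f = -3 + 1/(29 - 64) = -3 + 1/(-35) = -3 - 1/35 = -106/35 ≈ -3.0286)
√(J(f, -70) + (-1757 + 2059)) = √((-2 - 1*(-106/35)) + (-1757 + 2059)) = √((-2 + 106/35) + 302) = √(36/35 + 302) = √(10606/35) = √371210/35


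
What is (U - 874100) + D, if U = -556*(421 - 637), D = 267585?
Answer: -486419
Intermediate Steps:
U = 120096 (U = -556*(-216) = 120096)
(U - 874100) + D = (120096 - 874100) + 267585 = -754004 + 267585 = -486419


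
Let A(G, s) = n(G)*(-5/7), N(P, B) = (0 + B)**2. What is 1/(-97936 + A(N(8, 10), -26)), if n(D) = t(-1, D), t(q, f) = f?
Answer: -7/686052 ≈ -1.0203e-5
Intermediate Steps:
N(P, B) = B**2
n(D) = D
A(G, s) = -5*G/7 (A(G, s) = G*(-5/7) = -5*G/7)
1/(-97936 + A(N(8, 10), -26)) = 1/(-97936 - 5/7*10**2) = 1/(-97936 - 5/7*100) = 1/(-97936 - 500/7) = 1/(-686052/7) = -7/686052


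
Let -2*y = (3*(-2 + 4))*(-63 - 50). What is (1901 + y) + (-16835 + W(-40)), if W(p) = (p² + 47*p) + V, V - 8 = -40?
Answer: -14907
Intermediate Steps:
V = -32 (V = 8 - 40 = -32)
W(p) = -32 + p² + 47*p (W(p) = (p² + 47*p) - 32 = -32 + p² + 47*p)
y = 339 (y = -3*(-2 + 4)*(-63 - 50)/2 = -3*2*(-113)/2 = -3*(-113) = -½*(-678) = 339)
(1901 + y) + (-16835 + W(-40)) = (1901 + 339) + (-16835 + (-32 + (-40)² + 47*(-40))) = 2240 + (-16835 + (-32 + 1600 - 1880)) = 2240 + (-16835 - 312) = 2240 - 17147 = -14907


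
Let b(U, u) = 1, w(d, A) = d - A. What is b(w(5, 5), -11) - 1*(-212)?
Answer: 213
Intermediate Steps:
b(w(5, 5), -11) - 1*(-212) = 1 - 1*(-212) = 1 + 212 = 213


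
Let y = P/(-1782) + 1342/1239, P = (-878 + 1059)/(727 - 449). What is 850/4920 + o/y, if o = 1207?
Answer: 121518450391747/108993936372 ≈ 1114.9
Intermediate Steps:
P = 181/278 ≈ 0.65108
y = 221532391/204598548 (y = (181/278)/(-1782) + 1342/1239 = (181/278)*(-1/1782) + 1342*(1/1239) = -181/495396 + 1342/1239 = 221532391/204598548 ≈ 1.0828)
850/4920 + o/y = 850/4920 + 1207/(221532391/204598548) = 850*(1/4920) + 1207*(204598548/221532391) = 85/492 + 246950447436/221532391 = 121518450391747/108993936372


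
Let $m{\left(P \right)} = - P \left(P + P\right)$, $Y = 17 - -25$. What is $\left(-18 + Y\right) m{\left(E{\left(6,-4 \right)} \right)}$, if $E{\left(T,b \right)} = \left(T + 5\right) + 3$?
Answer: $-9408$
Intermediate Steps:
$Y = 42$ ($Y = 17 + 25 = 42$)
$E{\left(T,b \right)} = 8 + T$ ($E{\left(T,b \right)} = \left(5 + T\right) + 3 = 8 + T$)
$m{\left(P \right)} = - 2 P^{2}$ ($m{\left(P \right)} = - P 2 P = - 2 P^{2}$)
$\left(-18 + Y\right) m{\left(E{\left(6,-4 \right)} \right)} = \left(-18 + 42\right) \left(- 2 \left(8 + 6\right)^{2}\right) = 24 \left(- 2 \cdot 14^{2}\right) = 24 \left(\left(-2\right) 196\right) = 24 \left(-392\right) = -9408$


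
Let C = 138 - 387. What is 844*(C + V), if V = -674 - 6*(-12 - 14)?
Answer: -647348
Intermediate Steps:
V = -518 (V = -674 - 6*(-26) = -674 + 156 = -518)
C = -249
844*(C + V) = 844*(-249 - 518) = 844*(-767) = -647348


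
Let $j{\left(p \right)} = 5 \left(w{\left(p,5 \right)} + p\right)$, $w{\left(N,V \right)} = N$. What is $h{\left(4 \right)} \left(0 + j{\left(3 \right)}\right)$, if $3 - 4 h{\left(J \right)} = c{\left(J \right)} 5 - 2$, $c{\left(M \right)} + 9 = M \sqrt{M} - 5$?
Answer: $\frac{525}{2} \approx 262.5$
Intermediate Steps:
$c{\left(M \right)} = -14 + M^{\frac{3}{2}}$ ($c{\left(M \right)} = -9 + \left(M \sqrt{M} - 5\right) = -9 + \left(M^{\frac{3}{2}} - 5\right) = -9 + \left(-5 + M^{\frac{3}{2}}\right) = -14 + M^{\frac{3}{2}}$)
$h{\left(J \right)} = \frac{75}{4} - \frac{5 J^{\frac{3}{2}}}{4}$ ($h{\left(J \right)} = \frac{3}{4} - \frac{\left(-14 + J^{\frac{3}{2}}\right) 5 - 2}{4} = \frac{3}{4} - \frac{\left(-70 + 5 J^{\frac{3}{2}}\right) - 2}{4} = \frac{3}{4} - \frac{-72 + 5 J^{\frac{3}{2}}}{4} = \frac{3}{4} - \left(-18 + \frac{5 J^{\frac{3}{2}}}{4}\right) = \frac{75}{4} - \frac{5 J^{\frac{3}{2}}}{4}$)
$j{\left(p \right)} = 10 p$ ($j{\left(p \right)} = 5 \left(p + p\right) = 5 \cdot 2 p = 10 p$)
$h{\left(4 \right)} \left(0 + j{\left(3 \right)}\right) = \left(\frac{75}{4} - \frac{5 \cdot 4^{\frac{3}{2}}}{4}\right) \left(0 + 10 \cdot 3\right) = \left(\frac{75}{4} - 10\right) \left(0 + 30\right) = \left(\frac{75}{4} - 10\right) 30 = \frac{35}{4} \cdot 30 = \frac{525}{2}$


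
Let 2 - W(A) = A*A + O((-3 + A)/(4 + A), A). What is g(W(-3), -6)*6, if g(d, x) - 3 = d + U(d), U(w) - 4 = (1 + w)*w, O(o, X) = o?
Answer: 36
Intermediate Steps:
U(w) = 4 + w*(1 + w) (U(w) = 4 + (1 + w)*w = 4 + w*(1 + w))
W(A) = 2 - A**2 - (-3 + A)/(4 + A) (W(A) = 2 - (A*A + (-3 + A)/(4 + A)) = 2 - (A**2 + (-3 + A)/(4 + A)) = 2 + (-A**2 - (-3 + A)/(4 + A)) = 2 - A**2 - (-3 + A)/(4 + A))
g(d, x) = 7 + d**2 + 2*d (g(d, x) = 3 + (d + (4 + d + d**2)) = 3 + (4 + d**2 + 2*d) = 7 + d**2 + 2*d)
g(W(-3), -6)*6 = (7 + ((3 - 1*(-3) + (2 - 1*(-3)**2)*(4 - 3))/(4 - 3))**2 + 2*((3 - 1*(-3) + (2 - 1*(-3)**2)*(4 - 3))/(4 - 3)))*6 = (7 + ((3 + 3 + (2 - 1*9)*1)/1)**2 + 2*((3 + 3 + (2 - 1*9)*1)/1))*6 = (7 + (1*(3 + 3 + (2 - 9)*1))**2 + 2*(1*(3 + 3 + (2 - 9)*1)))*6 = (7 + (1*(3 + 3 - 7*1))**2 + 2*(1*(3 + 3 - 7*1)))*6 = (7 + (1*(3 + 3 - 7))**2 + 2*(1*(3 + 3 - 7)))*6 = (7 + (1*(-1))**2 + 2*(1*(-1)))*6 = (7 + (-1)**2 + 2*(-1))*6 = (7 + 1 - 2)*6 = 6*6 = 36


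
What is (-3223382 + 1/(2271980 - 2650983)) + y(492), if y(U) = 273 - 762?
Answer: -1221856780614/379003 ≈ -3.2239e+6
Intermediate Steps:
y(U) = -489
(-3223382 + 1/(2271980 - 2650983)) + y(492) = (-3223382 + 1/(2271980 - 2650983)) - 489 = (-3223382 + 1/(-379003)) - 489 = (-3223382 - 1/379003) - 489 = -1221671448147/379003 - 489 = -1221856780614/379003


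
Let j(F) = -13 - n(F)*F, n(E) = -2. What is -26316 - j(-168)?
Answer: -25967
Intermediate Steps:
j(F) = -13 + 2*F (j(F) = -13 - (-2)*F = -13 + 2*F)
-26316 - j(-168) = -26316 - (-13 + 2*(-168)) = -26316 - (-13 - 336) = -26316 - 1*(-349) = -26316 + 349 = -25967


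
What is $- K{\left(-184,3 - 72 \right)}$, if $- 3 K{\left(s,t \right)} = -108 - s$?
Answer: $\frac{76}{3} \approx 25.333$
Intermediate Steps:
$K{\left(s,t \right)} = 36 + \frac{s}{3}$ ($K{\left(s,t \right)} = - \frac{-108 - s}{3} = 36 + \frac{s}{3}$)
$- K{\left(-184,3 - 72 \right)} = - (36 + \frac{1}{3} \left(-184\right)) = - (36 - \frac{184}{3}) = \left(-1\right) \left(- \frac{76}{3}\right) = \frac{76}{3}$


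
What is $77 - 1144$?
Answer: $-1067$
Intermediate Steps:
$77 - 1144 = -1067$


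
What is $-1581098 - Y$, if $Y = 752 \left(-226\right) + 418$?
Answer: $-1411564$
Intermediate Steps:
$Y = -169534$ ($Y = -169952 + 418 = -169534$)
$-1581098 - Y = -1581098 - -169534 = -1581098 + 169534 = -1411564$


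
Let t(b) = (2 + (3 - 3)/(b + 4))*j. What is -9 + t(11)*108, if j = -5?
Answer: -1089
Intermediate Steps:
t(b) = -10 (t(b) = (2 + (3 - 3)/(b + 4))*(-5) = (2 + 0/(4 + b))*(-5) = (2 + 0)*(-5) = 2*(-5) = -10)
-9 + t(11)*108 = -9 - 10*108 = -9 - 1080 = -1089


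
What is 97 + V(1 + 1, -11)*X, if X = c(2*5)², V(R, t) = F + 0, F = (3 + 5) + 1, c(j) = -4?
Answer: 241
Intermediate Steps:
F = 9 (F = 8 + 1 = 9)
V(R, t) = 9 (V(R, t) = 9 + 0 = 9)
X = 16 (X = (-4)² = 16)
97 + V(1 + 1, -11)*X = 97 + 9*16 = 97 + 144 = 241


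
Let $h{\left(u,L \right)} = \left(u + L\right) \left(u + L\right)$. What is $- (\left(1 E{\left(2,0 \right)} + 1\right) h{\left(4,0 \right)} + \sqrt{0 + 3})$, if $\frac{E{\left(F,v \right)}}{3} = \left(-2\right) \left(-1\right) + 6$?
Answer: $-400 - \sqrt{3} \approx -401.73$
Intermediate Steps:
$E{\left(F,v \right)} = 24$ ($E{\left(F,v \right)} = 3 \left(\left(-2\right) \left(-1\right) + 6\right) = 3 \left(2 + 6\right) = 3 \cdot 8 = 24$)
$h{\left(u,L \right)} = \left(L + u\right)^{2}$ ($h{\left(u,L \right)} = \left(L + u\right) \left(L + u\right) = \left(L + u\right)^{2}$)
$- (\left(1 E{\left(2,0 \right)} + 1\right) h{\left(4,0 \right)} + \sqrt{0 + 3}) = - (\left(1 \cdot 24 + 1\right) \left(0 + 4\right)^{2} + \sqrt{0 + 3}) = - (\left(24 + 1\right) 4^{2} + \sqrt{3}) = - (25 \cdot 16 + \sqrt{3}) = - (400 + \sqrt{3}) = -400 - \sqrt{3}$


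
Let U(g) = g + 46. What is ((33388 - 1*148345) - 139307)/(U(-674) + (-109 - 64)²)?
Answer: -254264/29301 ≈ -8.6777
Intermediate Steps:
U(g) = 46 + g
((33388 - 1*148345) - 139307)/(U(-674) + (-109 - 64)²) = ((33388 - 1*148345) - 139307)/((46 - 674) + (-109 - 64)²) = ((33388 - 148345) - 139307)/(-628 + (-173)²) = (-114957 - 139307)/(-628 + 29929) = -254264/29301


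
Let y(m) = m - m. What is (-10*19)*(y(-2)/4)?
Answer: 0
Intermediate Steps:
y(m) = 0
(-10*19)*(y(-2)/4) = (-10*19)*(0/4) = -0/4 = -190*0 = 0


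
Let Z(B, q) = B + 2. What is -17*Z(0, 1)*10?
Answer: -340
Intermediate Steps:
Z(B, q) = 2 + B
-17*Z(0, 1)*10 = -17*(2 + 0)*10 = -17*2*10 = -34*10 = -340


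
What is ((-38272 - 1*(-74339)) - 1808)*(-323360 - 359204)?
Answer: -23383960076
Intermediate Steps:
((-38272 - 1*(-74339)) - 1808)*(-323360 - 359204) = ((-38272 + 74339) - 1808)*(-682564) = (36067 - 1808)*(-682564) = 34259*(-682564) = -23383960076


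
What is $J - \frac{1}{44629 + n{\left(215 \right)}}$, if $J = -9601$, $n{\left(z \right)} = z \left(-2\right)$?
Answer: $- \frac{424354600}{44199} \approx -9601.0$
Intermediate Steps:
$n{\left(z \right)} = - 2 z$
$J - \frac{1}{44629 + n{\left(215 \right)}} = -9601 - \frac{1}{44629 - 430} = -9601 - \frac{1}{44199} = - \frac{424354600}{44199}$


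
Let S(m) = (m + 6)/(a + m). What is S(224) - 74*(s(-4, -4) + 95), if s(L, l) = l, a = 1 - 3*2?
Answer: -1474516/219 ≈ -6733.0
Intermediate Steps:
a = -5 (a = 1 - 6 = -5)
S(m) = (6 + m)/(-5 + m) (S(m) = (m + 6)/(-5 + m) = (6 + m)/(-5 + m))
S(224) - 74*(s(-4, -4) + 95) = (6 + 224)/(-5 + 224) - 74*(-4 + 95) = 230/219 - 74*91 = (1/219)*230 - 1*6734 = 230/219 - 6734 = -1474516/219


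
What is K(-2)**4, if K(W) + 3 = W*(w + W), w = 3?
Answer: 625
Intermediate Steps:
K(W) = -3 + W*(3 + W)
K(-2)**4 = (-3 + (-2)**2 + 3*(-2))**4 = (-3 + 4 - 6)**4 = (-5)**4 = 625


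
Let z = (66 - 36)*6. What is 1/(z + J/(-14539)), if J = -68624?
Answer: 14539/2685644 ≈ 0.0054136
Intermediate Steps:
z = 180 (z = 30*6 = 180)
1/(z + J/(-14539)) = 1/(180 - 68624/(-14539)) = 1/(180 - 68624*(-1/14539)) = 1/(180 + 68624/14539) = 1/(2685644/14539) = 14539/2685644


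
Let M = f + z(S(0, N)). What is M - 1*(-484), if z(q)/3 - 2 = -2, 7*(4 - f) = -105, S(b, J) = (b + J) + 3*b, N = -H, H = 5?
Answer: 503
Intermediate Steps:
N = -5 (N = -1*5 = -5)
S(b, J) = J + 4*b (S(b, J) = (J + b) + 3*b = J + 4*b)
f = 19 (f = 4 - ⅐*(-105) = 4 + 15 = 19)
z(q) = 0 (z(q) = 6 + 3*(-2) = 6 - 6 = 0)
M = 19 (M = 19 + 0 = 19)
M - 1*(-484) = 19 - 1*(-484) = 19 + 484 = 503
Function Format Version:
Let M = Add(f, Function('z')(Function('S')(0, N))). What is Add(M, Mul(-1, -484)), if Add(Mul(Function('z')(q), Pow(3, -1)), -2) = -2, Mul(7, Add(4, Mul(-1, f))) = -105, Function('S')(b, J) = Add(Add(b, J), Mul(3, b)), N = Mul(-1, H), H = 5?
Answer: 503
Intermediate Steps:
N = -5 (N = Mul(-1, 5) = -5)
Function('S')(b, J) = Add(J, Mul(4, b)) (Function('S')(b, J) = Add(Add(J, b), Mul(3, b)) = Add(J, Mul(4, b)))
f = 19 (f = Add(4, Mul(Rational(-1, 7), -105)) = Add(4, 15) = 19)
Function('z')(q) = 0 (Function('z')(q) = Add(6, Mul(3, -2)) = Add(6, -6) = 0)
M = 19 (M = Add(19, 0) = 19)
Add(M, Mul(-1, -484)) = Add(19, Mul(-1, -484)) = Add(19, 484) = 503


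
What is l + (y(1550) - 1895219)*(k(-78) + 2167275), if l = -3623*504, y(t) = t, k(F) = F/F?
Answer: -4104105201636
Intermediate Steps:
k(F) = 1
l = -1825992
l + (y(1550) - 1895219)*(k(-78) + 2167275) = -1825992 + (1550 - 1895219)*(1 + 2167275) = -1825992 - 1893669*2167276 = -1825992 - 4104103375644 = -4104105201636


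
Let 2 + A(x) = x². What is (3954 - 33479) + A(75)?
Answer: -23902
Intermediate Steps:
A(x) = -2 + x²
(3954 - 33479) + A(75) = (3954 - 33479) + (-2 + 75²) = -29525 + (-2 + 5625) = -29525 + 5623 = -23902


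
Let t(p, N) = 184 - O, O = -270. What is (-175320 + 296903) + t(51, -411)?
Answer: 122037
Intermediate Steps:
t(p, N) = 454 (t(p, N) = 184 - 1*(-270) = 184 + 270 = 454)
(-175320 + 296903) + t(51, -411) = (-175320 + 296903) + 454 = 121583 + 454 = 122037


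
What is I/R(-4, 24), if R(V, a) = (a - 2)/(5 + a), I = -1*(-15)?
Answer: 435/22 ≈ 19.773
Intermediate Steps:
I = 15
R(V, a) = (-2 + a)/(5 + a)
I/R(-4, 24) = 15/(((-2 + 24)/(5 + 24))) = 15/((22/29)) = 15/(((1/29)*22)) = 15/(22/29) = 15*(29/22) = 435/22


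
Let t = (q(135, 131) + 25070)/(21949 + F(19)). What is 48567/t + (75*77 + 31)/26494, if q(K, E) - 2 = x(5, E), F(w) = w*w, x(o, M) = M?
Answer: 4784530675833/111288047 ≈ 42992.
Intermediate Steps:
F(w) = w²
q(K, E) = 2 + E
t = 25203/22310 (t = ((2 + 131) + 25070)/(21949 + 19²) = (133 + 25070)/(21949 + 361) = 25203/22310 ≈ 1.1297)
48567/t + (75*77 + 31)/26494 = 48567/(25203/22310) + (75*77 + 31)/26494 = 48567*(22310/25203) + (5775 + 31)*(1/26494) = 361176590/8401 + 5806*(1/26494) = 361176590/8401 + 2903/13247 = 4784530675833/111288047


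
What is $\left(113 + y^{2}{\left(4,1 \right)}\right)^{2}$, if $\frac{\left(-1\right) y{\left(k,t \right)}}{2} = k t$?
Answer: $31329$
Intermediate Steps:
$y{\left(k,t \right)} = - 2 k t$
$\left(113 + y^{2}{\left(4,1 \right)}\right)^{2} = \left(113 + \left(\left(-2\right) 4 \cdot 1\right)^{2}\right)^{2} = \left(113 + \left(-8\right)^{2}\right)^{2} = \left(113 + 64\right)^{2} = 177^{2} = 31329$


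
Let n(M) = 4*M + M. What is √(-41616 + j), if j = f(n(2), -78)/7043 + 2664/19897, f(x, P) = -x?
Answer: I*√817239838125357976934/140134571 ≈ 204.0*I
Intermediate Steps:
n(M) = 5*M
j = 18563582/140134571 (j = -5*2/7043 + 2664/19897 = -1*10*(1/7043) + 2664*(1/19897) = -10*1/7043 + 2664/19897 = -10/7043 + 2664/19897 = 18563582/140134571 ≈ 0.13247)
√(-41616 + j) = √(-41616 + 18563582/140134571) = √(-5831821743154/140134571) = I*√817239838125357976934/140134571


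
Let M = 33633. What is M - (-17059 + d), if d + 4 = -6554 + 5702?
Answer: 51548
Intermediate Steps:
d = -856 (d = -4 + (-6554 + 5702) = -4 - 852 = -856)
M - (-17059 + d) = 33633 - (-17059 - 856) = 33633 - 1*(-17915) = 33633 + 17915 = 51548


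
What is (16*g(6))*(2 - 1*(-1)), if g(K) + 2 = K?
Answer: 192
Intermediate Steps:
g(K) = -2 + K
(16*g(6))*(2 - 1*(-1)) = (16*(-2 + 6))*(2 - 1*(-1)) = (16*4)*(2 + 1) = 64*3 = 192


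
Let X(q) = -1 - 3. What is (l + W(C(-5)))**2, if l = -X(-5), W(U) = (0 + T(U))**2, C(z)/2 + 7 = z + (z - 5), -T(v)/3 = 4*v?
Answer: 77722748944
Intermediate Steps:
X(q) = -4
T(v) = -12*v
C(z) = -24 + 4*z (C(z) = -14 + 2*(z + (z - 5)) = -14 + 2*(z + (-5 + z)) = -14 + 2*(-5 + 2*z) = -14 + (-10 + 4*z) = -24 + 4*z)
W(U) = 144*U**2 (W(U) = (0 - 12*U)**2 = (-12*U)**2 = 144*U**2)
l = 4 (l = -1*(-4) = 4)
(l + W(C(-5)))**2 = (4 + 144*(-24 + 4*(-5))**2)**2 = (4 + 144*(-24 - 20)**2)**2 = (4 + 144*(-44)**2)**2 = (4 + 144*1936)**2 = (4 + 278784)**2 = 278788**2 = 77722748944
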